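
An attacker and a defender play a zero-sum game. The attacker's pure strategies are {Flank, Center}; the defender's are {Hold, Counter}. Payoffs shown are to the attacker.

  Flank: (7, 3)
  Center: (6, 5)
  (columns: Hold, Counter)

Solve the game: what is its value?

5

Row minima: Flank → 3, Center → 5; maximin = 5.
Column maxima: Hold → 7, Counter → 5; minimax = 5.
Since maximin = minimax = 5, there is a saddle point and the value is 5.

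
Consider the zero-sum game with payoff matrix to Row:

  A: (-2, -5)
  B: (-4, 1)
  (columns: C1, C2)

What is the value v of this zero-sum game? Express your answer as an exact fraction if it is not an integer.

Row minima: A → -5, B → -4; maximin = -4.
Column maxima: C1 → -2, C2 → 1; minimax = -2.
-4 ≠ -2, so there is no saddle point; optimal play is mixed.
Let Row play A with probability p. Expected payoff against C1: (-2)p + (-4)(1−p) = 2p − 4; against C2: (-5)p + 1(1−p) = −6p + 1.
Setting these equal: 2p − 4 = −6p + 1 ⇒ 8p = 5 ⇒ p = 5/8, and the value is (2)·(5/8) − 4 = -11/4.
For Column: with q = P(C1), equating A's and B's payoffs gives 3q − 5 = −5q + 1 ⇒ q = 3/4.

-11/4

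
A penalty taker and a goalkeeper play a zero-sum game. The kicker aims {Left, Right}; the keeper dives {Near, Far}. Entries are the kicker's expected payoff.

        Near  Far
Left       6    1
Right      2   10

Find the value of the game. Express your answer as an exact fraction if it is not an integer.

58/13

Row minima: Left → 1, Right → 2; maximin = 2.
Column maxima: Near → 6, Far → 10; minimax = 6.
2 ≠ 6, so there is no saddle point; optimal play is mixed.
Let the kicker play Left with probability p. Expected payoff against Near: 6p + 2(1−p) = 4p + 2; against Far: 1p + 10(1−p) = −9p + 10.
Setting these equal: 4p + 2 = −9p + 10 ⇒ 13p = 8 ⇒ p = 8/13, and the value is (4)·(8/13) + 2 = 58/13.
For the keeper: with q = P(Near), equating Left's and Right's payoffs gives 5q + 1 = −8q + 10 ⇒ q = 9/13.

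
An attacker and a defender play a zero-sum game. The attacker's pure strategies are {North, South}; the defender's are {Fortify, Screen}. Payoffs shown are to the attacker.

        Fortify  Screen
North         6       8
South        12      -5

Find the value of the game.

126/19

Row minima: North → 6, South → -5; maximin = 6.
Column maxima: Fortify → 12, Screen → 8; minimax = 8.
6 ≠ 8, so there is no saddle point; optimal play is mixed.
Let the attacker play North with probability p. Expected payoff against Fortify: 6p + 12(1−p) = −6p + 12; against Screen: 8p + (-5)(1−p) = 13p − 5.
Setting these equal: −6p + 12 = 13p − 5 ⇒ −19p = -17 ⇒ p = 17/19, and the value is (-6)·(17/19) + 12 = 126/19.
For the defender: with q = P(Fortify), equating North's and South's payoffs gives −2q + 8 = 17q − 5 ⇒ q = 13/19.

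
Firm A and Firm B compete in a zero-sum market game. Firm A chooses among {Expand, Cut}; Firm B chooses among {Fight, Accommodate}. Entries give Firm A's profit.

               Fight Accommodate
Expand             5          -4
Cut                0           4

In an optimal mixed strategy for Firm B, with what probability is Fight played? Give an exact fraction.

8/13

Row minima: Expand → -4, Cut → 0; maximin = 0.
Column maxima: Fight → 5, Accommodate → 4; minimax = 4.
0 ≠ 4, so there is no saddle point; optimal play is mixed.
Let Firm A play Expand with probability p. Expected payoff against Fight: 5p + 0(1−p) = 5p; against Accommodate: (-4)p + 4(1−p) = −8p + 4.
Setting these equal: 5p = −8p + 4 ⇒ 13p = 4 ⇒ p = 4/13, and the value is (5)·(4/13) = 20/13.
For Firm B: with q = P(Fight), equating Expand's and Cut's payoffs gives 9q − 4 = −4q + 4 ⇒ q = 8/13.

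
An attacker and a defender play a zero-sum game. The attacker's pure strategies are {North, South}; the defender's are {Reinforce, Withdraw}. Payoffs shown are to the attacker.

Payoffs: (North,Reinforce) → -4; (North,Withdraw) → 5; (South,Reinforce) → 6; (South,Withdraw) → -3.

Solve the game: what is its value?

Row minima: North → -4, South → -3; maximin = -3.
Column maxima: Reinforce → 6, Withdraw → 5; minimax = 5.
-3 ≠ 5, so there is no saddle point; optimal play is mixed.
Let the attacker play North with probability p. Expected payoff against Reinforce: (-4)p + 6(1−p) = −10p + 6; against Withdraw: 5p + (-3)(1−p) = 8p − 3.
Setting these equal: −10p + 6 = 8p − 3 ⇒ −18p = -9 ⇒ p = 1/2, and the value is (-10)·(1/2) + 6 = 1.
For the defender: with q = P(Reinforce), equating North's and South's payoffs gives −9q + 5 = 9q − 3 ⇒ q = 4/9.

1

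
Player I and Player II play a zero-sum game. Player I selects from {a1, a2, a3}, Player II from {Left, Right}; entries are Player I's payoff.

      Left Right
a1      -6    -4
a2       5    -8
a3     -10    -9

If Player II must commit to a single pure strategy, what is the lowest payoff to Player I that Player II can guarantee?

-4

Column maxima: Left → 5, Right → -4.
The smallest of these is -4.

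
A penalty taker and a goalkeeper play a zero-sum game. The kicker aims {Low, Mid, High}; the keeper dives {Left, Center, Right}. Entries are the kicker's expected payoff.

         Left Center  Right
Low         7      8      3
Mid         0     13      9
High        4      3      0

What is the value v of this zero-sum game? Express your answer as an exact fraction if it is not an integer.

Row minima: Low → 3, Mid → 0, High → 0; maximin = 3.
Column maxima: Left → 7, Center → 13, Right → 9; minimax = 7.
3 ≠ 7, so there is no saddle point; optimal play is mixed.
High is strictly dominated by Low, so the kicker never plays it.
With High eliminated, Center is strictly dominated by Left (it gives the kicker strictly more in every remaining row), so the keeper never plays it.
On the remaining 2×2 (Low, Mid vs Left, Right):
Let the kicker play Low with probability p. Expected payoff against Left: 7p + 0(1−p) = 7p; against Right: 3p + 9(1−p) = −6p + 9.
Setting these equal: 7p = −6p + 9 ⇒ 13p = 9 ⇒ p = 9/13, and the value is (7)·(9/13) = 63/13.
For the keeper: with q = P(Left), equating Low's and Mid's payoffs gives 4q + 3 = −9q + 9 ⇒ q = 6/13.

63/13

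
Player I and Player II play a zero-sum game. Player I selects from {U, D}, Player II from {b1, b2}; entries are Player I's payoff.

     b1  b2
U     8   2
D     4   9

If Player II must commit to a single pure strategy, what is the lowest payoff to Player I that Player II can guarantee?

Column maxima: b1 → 8, b2 → 9.
The smallest of these is 8.

8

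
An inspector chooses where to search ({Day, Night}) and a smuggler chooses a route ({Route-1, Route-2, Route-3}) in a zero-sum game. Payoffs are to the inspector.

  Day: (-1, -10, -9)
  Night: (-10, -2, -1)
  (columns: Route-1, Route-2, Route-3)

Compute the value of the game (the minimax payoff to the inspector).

-98/17

Row minima: Day → -10, Night → -10; maximin = -10.
Column maxima: Route-1 → -1, Route-2 → -2, Route-3 → -1; minimax = -2.
-10 ≠ -2, so there is no saddle point; optimal play is mixed.
Route-3 is strictly dominated by Route-2 (it gives the inspector strictly more in every row), so the smuggler never plays it.
On the remaining 2×2 (Day, Night vs Route-1, Route-2):
Let the inspector play Day with probability p. Expected payoff against Route-1: (-1)p + (-10)(1−p) = 9p − 10; against Route-2: (-10)p + (-2)(1−p) = −8p − 2.
Setting these equal: 9p − 10 = −8p − 2 ⇒ 17p = 8 ⇒ p = 8/17, and the value is (9)·(8/17) − 10 = -98/17.
For the smuggler: with q = P(Route-1), equating Day's and Night's payoffs gives 9q − 10 = −8q − 2 ⇒ q = 8/17.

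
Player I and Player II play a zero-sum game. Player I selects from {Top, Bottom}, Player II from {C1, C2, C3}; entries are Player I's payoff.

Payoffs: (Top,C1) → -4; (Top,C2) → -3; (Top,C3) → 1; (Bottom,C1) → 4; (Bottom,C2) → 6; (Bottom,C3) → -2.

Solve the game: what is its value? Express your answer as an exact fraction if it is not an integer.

Row minima: Top → -4, Bottom → -2; maximin = -2.
Column maxima: C1 → 4, C2 → 6, C3 → 1; minimax = 1.
-2 ≠ 1, so there is no saddle point; optimal play is mixed.
C2 is strictly dominated by C1 (it gives Player I strictly more in every row), so Player II never plays it.
On the remaining 2×2 (Top, Bottom vs C1, C3):
Let Player I play Top with probability p. Expected payoff against C1: (-4)p + 4(1−p) = −8p + 4; against C3: 1p + (-2)(1−p) = 3p − 2.
Setting these equal: −8p + 4 = 3p − 2 ⇒ −11p = -6 ⇒ p = 6/11, and the value is (-8)·(6/11) + 4 = -4/11.
For Player II: with q = P(C1), equating Top's and Bottom's payoffs gives −5q + 1 = 6q − 2 ⇒ q = 3/11.

-4/11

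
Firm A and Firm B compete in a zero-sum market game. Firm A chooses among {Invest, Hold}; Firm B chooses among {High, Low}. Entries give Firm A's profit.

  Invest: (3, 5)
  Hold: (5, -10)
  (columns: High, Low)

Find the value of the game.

55/17

Row minima: Invest → 3, Hold → -10; maximin = 3.
Column maxima: High → 5, Low → 5; minimax = 5.
3 ≠ 5, so there is no saddle point; optimal play is mixed.
Let Firm A play Invest with probability p. Expected payoff against High: 3p + 5(1−p) = −2p + 5; against Low: 5p + (-10)(1−p) = 15p − 10.
Setting these equal: −2p + 5 = 15p − 10 ⇒ −17p = -15 ⇒ p = 15/17, and the value is (-2)·(15/17) + 5 = 55/17.
For Firm B: with q = P(High), equating Invest's and Hold's payoffs gives −2q + 5 = 15q − 10 ⇒ q = 15/17.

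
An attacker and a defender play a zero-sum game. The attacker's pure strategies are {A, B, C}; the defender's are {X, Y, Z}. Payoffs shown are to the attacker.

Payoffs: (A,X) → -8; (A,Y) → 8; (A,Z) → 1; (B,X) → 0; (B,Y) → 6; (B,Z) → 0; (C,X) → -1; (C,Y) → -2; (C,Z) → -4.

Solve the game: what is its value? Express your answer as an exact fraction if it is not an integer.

Row minima: A → -8, B → 0, C → -4; maximin = 0.
Column maxima: X → 0, Y → 8, Z → 1; minimax = 0.
Since maximin = minimax = 0, there is a saddle point and the value is 0.

0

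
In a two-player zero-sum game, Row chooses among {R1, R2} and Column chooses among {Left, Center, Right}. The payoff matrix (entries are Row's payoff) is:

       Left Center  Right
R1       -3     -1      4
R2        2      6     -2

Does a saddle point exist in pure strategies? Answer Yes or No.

Row minima: R1 → -3, R2 → -2; maximin = -2.
Column maxima: Left → 2, Center → 6, Right → 4; minimax = 2.
-2 ≠ 2, so no pure-strategy equilibrium exists.

No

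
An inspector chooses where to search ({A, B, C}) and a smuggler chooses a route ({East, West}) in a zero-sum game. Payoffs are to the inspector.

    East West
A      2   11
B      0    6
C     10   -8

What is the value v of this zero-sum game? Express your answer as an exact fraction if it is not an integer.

14/3

Row minima: A → 2, B → 0, C → -8; maximin = 2.
Column maxima: East → 10, West → 11; minimax = 10.
2 ≠ 10, so there is no saddle point; optimal play is mixed.
B is strictly dominated by A, so the inspector never plays it.
On the remaining 2×2 (A, C vs East, West):
Let the inspector play A with probability p. Expected payoff against East: 2p + 10(1−p) = −8p + 10; against West: 11p + (-8)(1−p) = 19p − 8.
Setting these equal: −8p + 10 = 19p − 8 ⇒ −27p = -18 ⇒ p = 2/3, and the value is (-8)·(2/3) + 10 = 14/3.
For the smuggler: with q = P(East), equating A's and C's payoffs gives −9q + 11 = 18q − 8 ⇒ q = 19/27.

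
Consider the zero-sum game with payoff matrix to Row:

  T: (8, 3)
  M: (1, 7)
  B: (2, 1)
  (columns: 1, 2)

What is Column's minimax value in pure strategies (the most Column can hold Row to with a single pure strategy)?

7

Column maxima: 1 → 8, 2 → 7.
The smallest of these is 7.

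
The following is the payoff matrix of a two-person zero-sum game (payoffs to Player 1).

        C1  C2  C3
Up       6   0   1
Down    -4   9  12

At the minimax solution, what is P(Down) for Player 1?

6/19

Row minima: Up → 0, Down → -4; maximin = 0.
Column maxima: C1 → 6, C2 → 9, C3 → 12; minimax = 6.
0 ≠ 6, so there is no saddle point; optimal play is mixed.
C3 is strictly dominated by C2 (it gives Player 1 strictly more in every row), so Player 2 never plays it.
On the remaining 2×2 (Up, Down vs C1, C2):
Let Player 1 play Up with probability p. Expected payoff against C1: 6p + (-4)(1−p) = 10p − 4; against C2: 0p + 9(1−p) = −9p + 9.
Setting these equal: 10p − 4 = −9p + 9 ⇒ 19p = 13 ⇒ p = 13/19, and the value is (10)·(13/19) − 4 = 54/19.
For Player 2: with q = P(C1), equating Up's and Down's payoffs gives 6q = −13q + 9 ⇒ q = 9/19.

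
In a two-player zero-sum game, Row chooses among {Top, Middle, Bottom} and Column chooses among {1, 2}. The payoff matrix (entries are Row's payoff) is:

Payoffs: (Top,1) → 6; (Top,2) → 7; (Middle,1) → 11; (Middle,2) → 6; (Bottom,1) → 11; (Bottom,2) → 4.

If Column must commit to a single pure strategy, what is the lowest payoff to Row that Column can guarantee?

Column maxima: 1 → 11, 2 → 7.
The smallest of these is 7.

7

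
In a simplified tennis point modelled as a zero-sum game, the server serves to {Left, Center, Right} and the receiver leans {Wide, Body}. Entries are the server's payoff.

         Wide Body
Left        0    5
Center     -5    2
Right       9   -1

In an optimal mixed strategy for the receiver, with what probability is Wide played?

Row minima: Left → 0, Center → -5, Right → -1; maximin = 0.
Column maxima: Wide → 9, Body → 5; minimax = 5.
0 ≠ 5, so there is no saddle point; optimal play is mixed.
Center is strictly dominated by Left, so the server never plays it.
On the remaining 2×2 (Left, Right vs Wide, Body):
Let the server play Left with probability p. Expected payoff against Wide: 0p + 9(1−p) = −9p + 9; against Body: 5p + (-1)(1−p) = 6p − 1.
Setting these equal: −9p + 9 = 6p − 1 ⇒ −15p = -10 ⇒ p = 2/3, and the value is (-9)·(2/3) + 9 = 3.
For the receiver: with q = P(Wide), equating Left's and Right's payoffs gives −5q + 5 = 10q − 1 ⇒ q = 2/5.

2/5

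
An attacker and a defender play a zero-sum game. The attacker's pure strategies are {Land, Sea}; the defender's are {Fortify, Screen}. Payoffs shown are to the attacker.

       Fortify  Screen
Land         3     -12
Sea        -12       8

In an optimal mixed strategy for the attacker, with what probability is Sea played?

Row minima: Land → -12, Sea → -12; maximin = -12.
Column maxima: Fortify → 3, Screen → 8; minimax = 3.
-12 ≠ 3, so there is no saddle point; optimal play is mixed.
Let the attacker play Land with probability p. Expected payoff against Fortify: 3p + (-12)(1−p) = 15p − 12; against Screen: (-12)p + 8(1−p) = −20p + 8.
Setting these equal: 15p − 12 = −20p + 8 ⇒ 35p = 20 ⇒ p = 4/7, and the value is (15)·(4/7) − 12 = -24/7.
For the defender: with q = P(Fortify), equating Land's and Sea's payoffs gives 15q − 12 = −20q + 8 ⇒ q = 4/7.

3/7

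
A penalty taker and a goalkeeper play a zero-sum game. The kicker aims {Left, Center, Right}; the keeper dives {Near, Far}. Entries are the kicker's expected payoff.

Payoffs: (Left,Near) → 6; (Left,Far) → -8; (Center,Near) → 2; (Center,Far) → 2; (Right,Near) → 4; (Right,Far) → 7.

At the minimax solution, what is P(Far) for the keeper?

Row minima: Left → -8, Center → 2, Right → 4; maximin = 4.
Column maxima: Near → 6, Far → 7; minimax = 6.
4 ≠ 6, so there is no saddle point; optimal play is mixed.
Center is strictly dominated by Right, so the kicker never plays it.
On the remaining 2×2 (Left, Right vs Near, Far):
Let the kicker play Left with probability p. Expected payoff against Near: 6p + 4(1−p) = 2p + 4; against Far: (-8)p + 7(1−p) = −15p + 7.
Setting these equal: 2p + 4 = −15p + 7 ⇒ 17p = 3 ⇒ p = 3/17, and the value is (2)·(3/17) + 4 = 74/17.
For the keeper: with q = P(Near), equating Left's and Right's payoffs gives 14q − 8 = −3q + 7 ⇒ q = 15/17.

2/17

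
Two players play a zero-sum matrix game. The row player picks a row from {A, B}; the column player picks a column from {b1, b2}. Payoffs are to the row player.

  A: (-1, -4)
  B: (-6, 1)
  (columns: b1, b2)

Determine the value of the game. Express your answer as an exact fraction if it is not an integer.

Row minima: A → -4, B → -6; maximin = -4.
Column maxima: b1 → -1, b2 → 1; minimax = -1.
-4 ≠ -1, so there is no saddle point; optimal play is mixed.
Let the row player play A with probability p. Expected payoff against b1: (-1)p + (-6)(1−p) = 5p − 6; against b2: (-4)p + 1(1−p) = −5p + 1.
Setting these equal: 5p − 6 = −5p + 1 ⇒ 10p = 7 ⇒ p = 7/10, and the value is (5)·(7/10) − 6 = -5/2.
For the column player: with q = P(b1), equating A's and B's payoffs gives 3q − 4 = −7q + 1 ⇒ q = 1/2.

-5/2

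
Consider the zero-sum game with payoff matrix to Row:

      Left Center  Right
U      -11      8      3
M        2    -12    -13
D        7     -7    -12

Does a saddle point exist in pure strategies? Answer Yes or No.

No

Row minima: U → -11, M → -13, D → -12; maximin = -11.
Column maxima: Left → 7, Center → 8, Right → 3; minimax = 3.
-11 ≠ 3, so no pure-strategy equilibrium exists.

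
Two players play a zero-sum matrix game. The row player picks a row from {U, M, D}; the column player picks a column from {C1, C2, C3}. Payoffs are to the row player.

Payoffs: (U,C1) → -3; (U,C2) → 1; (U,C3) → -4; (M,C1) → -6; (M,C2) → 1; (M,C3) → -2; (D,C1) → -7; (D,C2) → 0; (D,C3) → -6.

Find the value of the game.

-18/5

Row minima: U → -4, M → -6, D → -7; maximin = -4.
Column maxima: C1 → -3, C2 → 1, C3 → -2; minimax = -3.
-4 ≠ -3, so there is no saddle point; optimal play is mixed.
D is strictly dominated by U, so the row player never plays it.
C2 is strictly dominated by C1 (it gives the row player strictly more in every row), so the column player never plays it.
On the remaining 2×2 (U, M vs C1, C3):
Let the row player play U with probability p. Expected payoff against C1: (-3)p + (-6)(1−p) = 3p − 6; against C3: (-4)p + (-2)(1−p) = −2p − 2.
Setting these equal: 3p − 6 = −2p − 2 ⇒ 5p = 4 ⇒ p = 4/5, and the value is (3)·(4/5) − 6 = -18/5.
For the column player: with q = P(C1), equating U's and M's payoffs gives q − 4 = −4q − 2 ⇒ q = 2/5.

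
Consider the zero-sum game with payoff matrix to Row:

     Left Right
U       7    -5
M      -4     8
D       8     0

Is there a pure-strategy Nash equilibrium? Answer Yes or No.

Row minima: U → -5, M → -4, D → 0; maximin = 0.
Column maxima: Left → 8, Right → 8; minimax = 8.
0 ≠ 8, so no pure-strategy equilibrium exists.

No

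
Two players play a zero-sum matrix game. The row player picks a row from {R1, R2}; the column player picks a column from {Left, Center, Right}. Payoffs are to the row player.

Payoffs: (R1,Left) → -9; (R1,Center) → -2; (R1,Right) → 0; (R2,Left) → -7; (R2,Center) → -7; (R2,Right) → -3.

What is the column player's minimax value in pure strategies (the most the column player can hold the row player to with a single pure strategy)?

-7

Column maxima: Left → -7, Center → -2, Right → 0.
The smallest of these is -7.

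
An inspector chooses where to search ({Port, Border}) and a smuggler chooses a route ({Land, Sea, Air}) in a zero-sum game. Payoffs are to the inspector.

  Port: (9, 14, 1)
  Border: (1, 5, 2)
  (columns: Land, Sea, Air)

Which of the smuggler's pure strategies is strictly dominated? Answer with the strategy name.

Land holds the inspector's payoff strictly below Sea in every row: 9 < 14, 1 < 5.
So Sea is strictly dominated for the smuggler.

Sea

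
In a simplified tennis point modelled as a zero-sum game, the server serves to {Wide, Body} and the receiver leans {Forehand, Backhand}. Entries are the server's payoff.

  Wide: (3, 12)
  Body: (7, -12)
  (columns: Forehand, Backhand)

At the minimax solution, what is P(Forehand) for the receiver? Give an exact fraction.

Row minima: Wide → 3, Body → -12; maximin = 3.
Column maxima: Forehand → 7, Backhand → 12; minimax = 7.
3 ≠ 7, so there is no saddle point; optimal play is mixed.
Let the server play Wide with probability p. Expected payoff against Forehand: 3p + 7(1−p) = −4p + 7; against Backhand: 12p + (-12)(1−p) = 24p − 12.
Setting these equal: −4p + 7 = 24p − 12 ⇒ −28p = -19 ⇒ p = 19/28, and the value is (-4)·(19/28) + 7 = 30/7.
For the receiver: with q = P(Forehand), equating Wide's and Body's payoffs gives −9q + 12 = 19q − 12 ⇒ q = 6/7.

6/7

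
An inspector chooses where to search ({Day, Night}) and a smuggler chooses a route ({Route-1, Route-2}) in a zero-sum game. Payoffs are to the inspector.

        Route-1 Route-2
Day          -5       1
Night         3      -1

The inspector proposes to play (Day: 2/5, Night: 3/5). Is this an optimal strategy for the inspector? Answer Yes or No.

Yes

Against Route-1 this mix gives (2/5)·(-5) + (3/5)·3 = -1/5.
Against Route-2 this mix gives (2/5)·1 + (3/5)·(-1) = -1/5.
All of the smuggler's active replies (Route-1, Route-2) yield -1/5, and no column does worse for the inspector. The mix makes the smuggler indifferent and guarantees -1/5, so it is optimal.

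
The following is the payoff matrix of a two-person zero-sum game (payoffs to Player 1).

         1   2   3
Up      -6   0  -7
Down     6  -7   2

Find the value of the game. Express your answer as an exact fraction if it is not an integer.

-49/16

Row minima: Up → -7, Down → -7; maximin = -7.
Column maxima: 1 → 6, 2 → 0, 3 → 2; minimax = 0.
-7 ≠ 0, so there is no saddle point; optimal play is mixed.
1 is strictly dominated by 3 (it gives Player 1 strictly more in every row), so Player 2 never plays it.
On the remaining 2×2 (Up, Down vs 2, 3):
Let Player 1 play Up with probability p. Expected payoff against 2: 0p + (-7)(1−p) = 7p − 7; against 3: (-7)p + 2(1−p) = −9p + 2.
Setting these equal: 7p − 7 = −9p + 2 ⇒ 16p = 9 ⇒ p = 9/16, and the value is (7)·(9/16) − 7 = -49/16.
For Player 2: with q = P(2), equating Up's and Down's payoffs gives 7q − 7 = −9q + 2 ⇒ q = 9/16.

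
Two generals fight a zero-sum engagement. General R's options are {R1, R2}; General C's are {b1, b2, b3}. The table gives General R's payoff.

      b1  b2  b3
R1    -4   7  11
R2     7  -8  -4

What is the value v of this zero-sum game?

17/26

Row minima: R1 → -4, R2 → -8; maximin = -4.
Column maxima: b1 → 7, b2 → 7, b3 → 11; minimax = 7.
-4 ≠ 7, so there is no saddle point; optimal play is mixed.
b3 is strictly dominated by b2 (it gives General R strictly more in every row), so General C never plays it.
On the remaining 2×2 (R1, R2 vs b1, b2):
Let General R play R1 with probability p. Expected payoff against b1: (-4)p + 7(1−p) = −11p + 7; against b2: 7p + (-8)(1−p) = 15p − 8.
Setting these equal: −11p + 7 = 15p − 8 ⇒ −26p = -15 ⇒ p = 15/26, and the value is (-11)·(15/26) + 7 = 17/26.
For General C: with q = P(b1), equating R1's and R2's payoffs gives −11q + 7 = 15q − 8 ⇒ q = 15/26.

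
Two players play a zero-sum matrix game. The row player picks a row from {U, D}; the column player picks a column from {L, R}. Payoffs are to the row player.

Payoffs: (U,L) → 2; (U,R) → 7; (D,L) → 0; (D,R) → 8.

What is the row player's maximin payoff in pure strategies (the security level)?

Row minima: U → 2, D → 0.
The best of these is 2.

2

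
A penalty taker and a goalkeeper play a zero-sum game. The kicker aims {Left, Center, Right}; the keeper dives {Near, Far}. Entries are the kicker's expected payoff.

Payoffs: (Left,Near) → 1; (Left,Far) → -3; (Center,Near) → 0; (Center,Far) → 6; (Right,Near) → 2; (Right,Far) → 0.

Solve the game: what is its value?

Row minima: Left → -3, Center → 0, Right → 0; maximin = 0.
Column maxima: Near → 2, Far → 6; minimax = 2.
0 ≠ 2, so there is no saddle point; optimal play is mixed.
Left is strictly dominated by Right, so the kicker never plays it.
On the remaining 2×2 (Center, Right vs Near, Far):
Let the kicker play Center with probability p. Expected payoff against Near: 0p + 2(1−p) = −2p + 2; against Far: 6p + 0(1−p) = 6p.
Setting these equal: −2p + 2 = 6p ⇒ −8p = -2 ⇒ p = 1/4, and the value is (-2)·(1/4) + 2 = 3/2.
For the keeper: with q = P(Near), equating Center's and Right's payoffs gives −6q + 6 = 2q ⇒ q = 3/4.

3/2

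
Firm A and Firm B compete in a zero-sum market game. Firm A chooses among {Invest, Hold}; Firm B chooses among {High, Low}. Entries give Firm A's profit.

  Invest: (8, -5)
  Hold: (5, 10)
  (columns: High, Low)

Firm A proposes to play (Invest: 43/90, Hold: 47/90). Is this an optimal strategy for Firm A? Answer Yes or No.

No

Against High this mix gives (43/90)·8 + (47/90)·5 = 193/30.
Against Low this mix gives (43/90)·(-5) + (47/90)·10 = 17/6.
Firm B will play Low, holding Firm A to 17/6. Shifting weight toward the row that does better against Low would raise this floor (the equalizing mix achieves 35/6 against both Low and High), so the proposed strategy is not optimal.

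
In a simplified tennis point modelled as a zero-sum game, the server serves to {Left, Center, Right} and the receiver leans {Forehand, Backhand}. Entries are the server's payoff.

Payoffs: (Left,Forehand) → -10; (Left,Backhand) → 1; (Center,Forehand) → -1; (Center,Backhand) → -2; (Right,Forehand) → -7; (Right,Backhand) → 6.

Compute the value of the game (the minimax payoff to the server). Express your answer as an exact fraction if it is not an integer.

-10/7

Row minima: Left → -10, Center → -2, Right → -7; maximin = -2.
Column maxima: Forehand → -1, Backhand → 6; minimax = -1.
-2 ≠ -1, so there is no saddle point; optimal play is mixed.
Left is strictly dominated by Right, so the server never plays it.
On the remaining 2×2 (Center, Right vs Forehand, Backhand):
Let the server play Center with probability p. Expected payoff against Forehand: (-1)p + (-7)(1−p) = 6p − 7; against Backhand: (-2)p + 6(1−p) = −8p + 6.
Setting these equal: 6p − 7 = −8p + 6 ⇒ 14p = 13 ⇒ p = 13/14, and the value is (6)·(13/14) − 7 = -10/7.
For the receiver: with q = P(Forehand), equating Center's and Right's payoffs gives q − 2 = −13q + 6 ⇒ q = 4/7.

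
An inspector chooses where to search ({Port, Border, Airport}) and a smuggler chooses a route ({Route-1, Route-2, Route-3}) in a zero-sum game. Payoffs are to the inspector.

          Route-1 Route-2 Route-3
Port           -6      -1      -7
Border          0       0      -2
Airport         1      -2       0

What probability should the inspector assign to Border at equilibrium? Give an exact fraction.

Row minima: Port → -7, Border → -2, Airport → -2; maximin = -2.
Column maxima: Route-1 → 1, Route-2 → 0, Route-3 → 0; minimax = 0.
-2 ≠ 0, so there is no saddle point; optimal play is mixed.
Port is strictly dominated by Border, so the inspector never plays it.
Route-1 is strictly dominated by Route-3 (it gives the inspector strictly more in every row), so the smuggler never plays it.
On the remaining 2×2 (Border, Airport vs Route-2, Route-3):
Let the inspector play Border with probability p. Expected payoff against Route-2: 0p + (-2)(1−p) = 2p − 2; against Route-3: (-2)p + 0(1−p) = −2p.
Setting these equal: 2p − 2 = −2p ⇒ 4p = 2 ⇒ p = 1/2, and the value is (2)·(1/2) − 2 = -1.
For the smuggler: with q = P(Route-2), equating Border's and Airport's payoffs gives 2q − 2 = −2q ⇒ q = 1/2.

1/2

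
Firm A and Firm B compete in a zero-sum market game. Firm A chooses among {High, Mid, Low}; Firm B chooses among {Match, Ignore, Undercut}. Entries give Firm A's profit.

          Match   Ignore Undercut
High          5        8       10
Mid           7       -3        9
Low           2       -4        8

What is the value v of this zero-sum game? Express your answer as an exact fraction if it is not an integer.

71/13

Row minima: High → 5, Mid → -3, Low → -4; maximin = 5.
Column maxima: Match → 7, Ignore → 8, Undercut → 10; minimax = 7.
5 ≠ 7, so there is no saddle point; optimal play is mixed.
Low is strictly dominated by High, so Firm A never plays it.
Undercut is strictly dominated by Match (it gives Firm A strictly more in every row), so Firm B never plays it.
On the remaining 2×2 (High, Mid vs Match, Ignore):
Let Firm A play High with probability p. Expected payoff against Match: 5p + 7(1−p) = −2p + 7; against Ignore: 8p + (-3)(1−p) = 11p − 3.
Setting these equal: −2p + 7 = 11p − 3 ⇒ −13p = -10 ⇒ p = 10/13, and the value is (-2)·(10/13) + 7 = 71/13.
For Firm B: with q = P(Match), equating High's and Mid's payoffs gives −3q + 8 = 10q − 3 ⇒ q = 11/13.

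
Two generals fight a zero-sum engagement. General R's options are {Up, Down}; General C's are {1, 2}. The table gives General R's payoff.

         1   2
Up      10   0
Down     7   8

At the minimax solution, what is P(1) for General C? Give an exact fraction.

Row minima: Up → 0, Down → 7; maximin = 7.
Column maxima: 1 → 10, 2 → 8; minimax = 8.
7 ≠ 8, so there is no saddle point; optimal play is mixed.
Let General R play Up with probability p. Expected payoff against 1: 10p + 7(1−p) = 3p + 7; against 2: 0p + 8(1−p) = −8p + 8.
Setting these equal: 3p + 7 = −8p + 8 ⇒ 11p = 1 ⇒ p = 1/11, and the value is (3)·(1/11) + 7 = 80/11.
For General C: with q = P(1), equating Up's and Down's payoffs gives 10q = −q + 8 ⇒ q = 8/11.

8/11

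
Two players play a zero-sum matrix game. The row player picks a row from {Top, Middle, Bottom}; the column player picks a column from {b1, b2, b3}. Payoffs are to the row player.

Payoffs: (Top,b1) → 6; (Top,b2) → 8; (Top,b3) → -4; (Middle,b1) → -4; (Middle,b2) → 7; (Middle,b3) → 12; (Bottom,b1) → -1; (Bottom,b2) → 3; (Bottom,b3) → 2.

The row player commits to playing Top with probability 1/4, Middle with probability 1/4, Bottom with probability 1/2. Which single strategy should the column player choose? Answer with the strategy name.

b1

If the column player plays b1, the row player's expected payoff is (1/4)·6 + (1/4)·(-4) + (1/2)·(-1) = 0.
If the column player plays b2, the row player's expected payoff is (1/4)·8 + (1/4)·7 + (1/2)·3 = 21/4.
If the column player plays b3, the row player's expected payoff is (1/4)·(-4) + (1/4)·12 + (1/2)·2 = 3.
The column player minimizes the row player's payoff; the smallest is 0, so the best response is b1.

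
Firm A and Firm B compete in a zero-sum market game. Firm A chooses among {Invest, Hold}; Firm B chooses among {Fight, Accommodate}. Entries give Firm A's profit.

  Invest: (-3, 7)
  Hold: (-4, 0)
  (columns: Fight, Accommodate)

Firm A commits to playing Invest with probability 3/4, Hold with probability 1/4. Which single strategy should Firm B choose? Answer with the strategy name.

If Firm B plays Fight, Firm A's expected payoff is (3/4)·(-3) + (1/4)·(-4) = -13/4.
If Firm B plays Accommodate, Firm A's expected payoff is (3/4)·7 + (1/4)·0 = 21/4.
Firm B minimizes Firm A's payoff; the smallest is -13/4, so the best response is Fight.

Fight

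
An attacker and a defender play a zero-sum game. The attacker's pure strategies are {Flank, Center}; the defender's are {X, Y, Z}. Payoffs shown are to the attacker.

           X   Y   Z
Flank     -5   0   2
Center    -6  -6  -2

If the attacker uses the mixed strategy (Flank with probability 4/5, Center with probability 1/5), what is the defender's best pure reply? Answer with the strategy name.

If the defender plays X, the attacker's expected payoff is (4/5)·(-5) + (1/5)·(-6) = -26/5.
If the defender plays Y, the attacker's expected payoff is (4/5)·0 + (1/5)·(-6) = -6/5.
If the defender plays Z, the attacker's expected payoff is (4/5)·2 + (1/5)·(-2) = 6/5.
The defender minimizes the attacker's payoff; the smallest is -26/5, so the best response is X.

X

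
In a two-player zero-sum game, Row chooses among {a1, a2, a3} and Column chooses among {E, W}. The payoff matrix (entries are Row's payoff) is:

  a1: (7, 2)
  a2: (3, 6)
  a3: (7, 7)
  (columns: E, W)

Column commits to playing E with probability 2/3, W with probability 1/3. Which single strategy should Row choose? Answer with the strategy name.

Expected payoff of a1: (2/3)·7 + (1/3)·2 = 16/3.
Expected payoff of a2: (2/3)·3 + (1/3)·6 = 4.
Expected payoff of a3: (2/3)·7 + (1/3)·7 = 7.
The largest is 7, so Row's best response is a3.

a3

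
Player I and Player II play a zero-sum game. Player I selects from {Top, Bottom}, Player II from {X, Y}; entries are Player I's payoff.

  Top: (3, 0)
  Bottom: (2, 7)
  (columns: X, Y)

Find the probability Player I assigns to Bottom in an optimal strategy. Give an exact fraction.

3/8

Row minima: Top → 0, Bottom → 2; maximin = 2.
Column maxima: X → 3, Y → 7; minimax = 3.
2 ≠ 3, so there is no saddle point; optimal play is mixed.
Let Player I play Top with probability p. Expected payoff against X: 3p + 2(1−p) = p + 2; against Y: 0p + 7(1−p) = −7p + 7.
Setting these equal: p + 2 = −7p + 7 ⇒ 8p = 5 ⇒ p = 5/8, and the value is (1)·(5/8) + 2 = 21/8.
For Player II: with q = P(X), equating Top's and Bottom's payoffs gives 3q = −5q + 7 ⇒ q = 7/8.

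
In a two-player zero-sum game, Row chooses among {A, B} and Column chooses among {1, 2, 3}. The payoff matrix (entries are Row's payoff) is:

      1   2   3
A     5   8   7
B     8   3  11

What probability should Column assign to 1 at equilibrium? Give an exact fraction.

Row minima: A → 5, B → 3; maximin = 5.
Column maxima: 1 → 8, 2 → 8, 3 → 11; minimax = 8.
5 ≠ 8, so there is no saddle point; optimal play is mixed.
3 is strictly dominated by 1 (it gives Row strictly more in every row), so Column never plays it.
On the remaining 2×2 (A, B vs 1, 2):
Let Row play A with probability p. Expected payoff against 1: 5p + 8(1−p) = −3p + 8; against 2: 8p + 3(1−p) = 5p + 3.
Setting these equal: −3p + 8 = 5p + 3 ⇒ −8p = -5 ⇒ p = 5/8, and the value is (-3)·(5/8) + 8 = 49/8.
For Column: with q = P(1), equating A's and B's payoffs gives −3q + 8 = 5q + 3 ⇒ q = 5/8.

5/8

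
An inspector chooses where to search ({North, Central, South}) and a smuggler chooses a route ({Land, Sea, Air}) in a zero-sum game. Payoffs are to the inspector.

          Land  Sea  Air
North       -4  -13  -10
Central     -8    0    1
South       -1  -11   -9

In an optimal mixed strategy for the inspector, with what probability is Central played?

Row minima: North → -13, Central → -8, South → -11; maximin = -8.
Column maxima: Land → -1, Sea → 0, Air → 1; minimax = -1.
-8 ≠ -1, so there is no saddle point; optimal play is mixed.
North is strictly dominated by South, so the inspector never plays it.
Air is strictly dominated by Sea (it gives the inspector strictly more in every row), so the smuggler never plays it.
On the remaining 2×2 (Central, South vs Land, Sea):
Let the inspector play Central with probability p. Expected payoff against Land: (-8)p + (-1)(1−p) = −7p − 1; against Sea: 0p + (-11)(1−p) = 11p − 11.
Setting these equal: −7p − 1 = 11p − 11 ⇒ −18p = -10 ⇒ p = 5/9, and the value is (-7)·(5/9) − 1 = -44/9.
For the smuggler: with q = P(Land), equating Central's and South's payoffs gives −8q = 10q − 11 ⇒ q = 11/18.

5/9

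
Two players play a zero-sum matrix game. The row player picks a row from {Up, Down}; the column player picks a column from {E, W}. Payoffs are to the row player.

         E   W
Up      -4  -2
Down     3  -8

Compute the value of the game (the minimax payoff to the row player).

-38/13

Row minima: Up → -4, Down → -8; maximin = -4.
Column maxima: E → 3, W → -2; minimax = -2.
-4 ≠ -2, so there is no saddle point; optimal play is mixed.
Let the row player play Up with probability p. Expected payoff against E: (-4)p + 3(1−p) = −7p + 3; against W: (-2)p + (-8)(1−p) = 6p − 8.
Setting these equal: −7p + 3 = 6p − 8 ⇒ −13p = -11 ⇒ p = 11/13, and the value is (-7)·(11/13) + 3 = -38/13.
For the column player: with q = P(E), equating Up's and Down's payoffs gives −2q − 2 = 11q − 8 ⇒ q = 6/13.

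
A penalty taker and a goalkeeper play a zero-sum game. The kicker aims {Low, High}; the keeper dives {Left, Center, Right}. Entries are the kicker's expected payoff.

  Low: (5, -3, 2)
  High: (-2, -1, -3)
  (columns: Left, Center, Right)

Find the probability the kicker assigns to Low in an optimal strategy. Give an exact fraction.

2/7

Row minima: Low → -3, High → -3; maximin = -3.
Column maxima: Left → 5, Center → -1, Right → 2; minimax = -1.
-3 ≠ -1, so there is no saddle point; optimal play is mixed.
Left is strictly dominated by Right (it gives the kicker strictly more in every row), so the keeper never plays it.
On the remaining 2×2 (Low, High vs Center, Right):
Let the kicker play Low with probability p. Expected payoff against Center: (-3)p + (-1)(1−p) = −2p − 1; against Right: 2p + (-3)(1−p) = 5p − 3.
Setting these equal: −2p − 1 = 5p − 3 ⇒ −7p = -2 ⇒ p = 2/7, and the value is (-2)·(2/7) − 1 = -11/7.
For the keeper: with q = P(Center), equating Low's and High's payoffs gives −5q + 2 = 2q − 3 ⇒ q = 5/7.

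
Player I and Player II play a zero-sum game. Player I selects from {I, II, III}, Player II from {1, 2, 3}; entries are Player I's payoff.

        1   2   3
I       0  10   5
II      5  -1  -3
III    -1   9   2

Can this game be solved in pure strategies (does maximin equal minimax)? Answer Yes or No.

Row minima: I → 0, II → -3, III → -1; maximin = 0.
Column maxima: 1 → 5, 2 → 10, 3 → 5; minimax = 5.
0 ≠ 5, so no pure-strategy equilibrium exists.

No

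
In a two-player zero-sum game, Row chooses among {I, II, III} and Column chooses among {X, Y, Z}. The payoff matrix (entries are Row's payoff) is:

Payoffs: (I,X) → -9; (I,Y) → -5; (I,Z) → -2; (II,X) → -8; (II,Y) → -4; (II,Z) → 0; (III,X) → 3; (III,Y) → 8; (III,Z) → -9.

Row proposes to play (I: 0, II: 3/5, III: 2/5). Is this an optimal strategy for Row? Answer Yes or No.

Against X this mix gives (3/5)·(-8) + (2/5)·3 = -18/5.
Against Y this mix gives (3/5)·(-4) + (2/5)·8 = 4/5.
Against Z this mix gives (3/5)·0 + (2/5)·(-9) = -18/5.
All of Column's active replies (X, Z) yield -18/5, and no column does worse for Row. The mix makes Column indifferent and guarantees -18/5, so it is optimal.

Yes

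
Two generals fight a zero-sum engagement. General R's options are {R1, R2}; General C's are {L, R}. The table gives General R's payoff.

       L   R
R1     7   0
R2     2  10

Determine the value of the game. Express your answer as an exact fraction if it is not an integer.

Row minima: R1 → 0, R2 → 2; maximin = 2.
Column maxima: L → 7, R → 10; minimax = 7.
2 ≠ 7, so there is no saddle point; optimal play is mixed.
Let General R play R1 with probability p. Expected payoff against L: 7p + 2(1−p) = 5p + 2; against R: 0p + 10(1−p) = −10p + 10.
Setting these equal: 5p + 2 = −10p + 10 ⇒ 15p = 8 ⇒ p = 8/15, and the value is (5)·(8/15) + 2 = 14/3.
For General C: with q = P(L), equating R1's and R2's payoffs gives 7q = −8q + 10 ⇒ q = 2/3.

14/3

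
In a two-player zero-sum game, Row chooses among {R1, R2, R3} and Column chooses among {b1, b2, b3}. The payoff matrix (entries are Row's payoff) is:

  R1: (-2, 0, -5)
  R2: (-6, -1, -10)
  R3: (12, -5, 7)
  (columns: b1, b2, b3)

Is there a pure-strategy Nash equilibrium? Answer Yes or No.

Row minima: R1 → -5, R2 → -10, R3 → -5; maximin = -5.
Column maxima: b1 → 12, b2 → 0, b3 → 7; minimax = 0.
-5 ≠ 0, so no pure-strategy equilibrium exists.

No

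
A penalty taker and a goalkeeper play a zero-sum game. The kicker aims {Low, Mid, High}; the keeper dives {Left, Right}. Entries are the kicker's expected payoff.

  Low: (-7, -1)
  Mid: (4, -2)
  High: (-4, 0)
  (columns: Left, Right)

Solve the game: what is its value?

Row minima: Low → -7, Mid → -2, High → -4; maximin = -2.
Column maxima: Left → 4, Right → 0; minimax = 0.
-2 ≠ 0, so there is no saddle point; optimal play is mixed.
Low is strictly dominated by High, so the kicker never plays it.
On the remaining 2×2 (Mid, High vs Left, Right):
Let the kicker play Mid with probability p. Expected payoff against Left: 4p + (-4)(1−p) = 8p − 4; against Right: (-2)p + 0(1−p) = −2p.
Setting these equal: 8p − 4 = −2p ⇒ 10p = 4 ⇒ p = 2/5, and the value is (8)·(2/5) − 4 = -4/5.
For the keeper: with q = P(Left), equating Mid's and High's payoffs gives 6q − 2 = −4q ⇒ q = 1/5.

-4/5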